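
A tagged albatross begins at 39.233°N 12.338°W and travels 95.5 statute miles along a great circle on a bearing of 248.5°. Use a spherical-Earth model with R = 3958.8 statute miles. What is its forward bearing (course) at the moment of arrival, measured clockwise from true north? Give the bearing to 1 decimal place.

Angular distance δ = d/R = 95.5 / 3958.8 = 0.024123 rad.
With φ₁ = 39.233° = 0.684745 rad and θ = 248.5° = 4.337143 rad:
sin φ₂ = sin φ₁ cos δ + cos φ₁ sin δ cos θ = (0.632476)(0.999709) + (0.774580)(0.024121)(-0.366501) = 0.625444
φ₂ = asin(0.625444) = 0.675700 rad = 38.715°.
For the longitude increment, Δλ = atan2( sin θ sin δ cos φ₁, cos δ − sin φ₁ sin φ₂ ) = atan2(-0.017384, 0.604131) = -1.648°.
λ₂ = -12.338° + -1.648° = -13.986°.
The forward bearing on arrival equals the back-azimuth from the destination plus 180°.
Back-azimuth from P₂ (38.7°, -14.0°) to P₁ (39.2°, -12.3°), with Δλ' = λ₁ − λ₂ = 1.6°: atan2( sin Δλ' cos φ₁ , cos φ₂ sin φ₁ − sin φ₂ cos φ₁ cos Δλ' ) = 67.5°.
Final bearing = (67.5° + 180°) mod 360° = 247.5°.

final bearing 247.5°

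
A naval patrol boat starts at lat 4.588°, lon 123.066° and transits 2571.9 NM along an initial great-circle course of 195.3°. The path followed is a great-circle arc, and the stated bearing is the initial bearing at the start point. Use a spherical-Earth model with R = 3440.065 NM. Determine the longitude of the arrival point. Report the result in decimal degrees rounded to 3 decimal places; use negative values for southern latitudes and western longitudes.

longitude 110.167°

Angular distance δ = d/R = 2571.9 / 3440.065 = 0.747631 rad.
Converting: φ₁ = 0.080076 rad, θ = 3.408628 rad.
Destination latitude: φ₂ = arcsin( sin φ₁ cos δ + cos φ₁ sin δ cos θ ) = arcsin(-0.595048) = -36.516°.
Then Δλ = atan2(-0.178833, 0.780899) = -0.225127 rad, from sin θ sin δ cos φ₁ over cos δ − sin φ₁ sin φ₂.
λ₂ = λ₁ + Δλ = 110.167°.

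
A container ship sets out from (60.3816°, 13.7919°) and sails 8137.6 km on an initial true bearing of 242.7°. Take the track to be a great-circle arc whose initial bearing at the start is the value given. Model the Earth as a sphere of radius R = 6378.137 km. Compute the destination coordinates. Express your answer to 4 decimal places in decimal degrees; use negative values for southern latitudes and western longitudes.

latitude 2.0523°, longitude -44.5061°

Central angle δ = d/R = 1.275858 rad.
Start latitude φ₁ = 1.053858 rad; initial bearing θ = 4.235914 rad.
Destination latitude: φ₂ = arcsin( sin φ₁ cos δ + cos φ₁ sin δ cos θ ) = arcsin(0.035812) = 2.0523°.
Then Δλ = atan2(-0.420210, 0.259547) = -1.017492 rad, from sin θ sin δ cos φ₁ over cos δ − sin φ₁ sin φ₂.
λ₂ = λ₁ + Δλ = -44.5061°.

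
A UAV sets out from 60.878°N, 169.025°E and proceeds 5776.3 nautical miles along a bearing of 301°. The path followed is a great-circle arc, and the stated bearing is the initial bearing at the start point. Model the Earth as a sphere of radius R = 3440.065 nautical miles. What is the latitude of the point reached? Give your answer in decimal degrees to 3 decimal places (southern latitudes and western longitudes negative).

latitude 8.901°

Angular distance δ = d/R = 5776.3 / 3440.065 = 1.679125 rad.
Start latitude φ₁ = 1.062522 rad; initial bearing θ = 5.253441 rad.
Applying the spherical law of cosines for sides, sin φ₂ = sin φ₁ cos δ + cos φ₁ sin δ cos θ = 0.154735, so φ₂ = 8.901°.
Then Δλ = atan2(-0.414713, -0.243292) = -2.101342 rad, from sin θ sin δ cos φ₁ over cos δ − sin φ₁ sin φ₂.
Hence λ₂ = 169.025° + -120.398° = 48.627°.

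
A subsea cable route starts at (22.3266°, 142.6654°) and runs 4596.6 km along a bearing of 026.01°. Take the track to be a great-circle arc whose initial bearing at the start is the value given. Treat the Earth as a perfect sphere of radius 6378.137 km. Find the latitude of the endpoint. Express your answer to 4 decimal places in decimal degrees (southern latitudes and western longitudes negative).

The arc subtends δ = 4596.6/6378.137 = 0.720681 rad at the centre.
With φ₁ = 22.3266° = 0.389673 rad and θ = 26.01° = 0.453960 rad:
Applying the spherical law of cosines for sides, sin φ₂ = sin φ₁ cos δ + cos φ₁ sin δ cos θ = 0.834030, so φ₂ = 56.5150°.
Then Δλ = atan2(0.267689, 0.434521) = 0.552142 rad, from sin θ sin δ cos φ₁ over cos δ − sin φ₁ sin φ₂.
Hence λ₂ = 142.6654° + 31.6354° = 174.3008°.

latitude 56.5150°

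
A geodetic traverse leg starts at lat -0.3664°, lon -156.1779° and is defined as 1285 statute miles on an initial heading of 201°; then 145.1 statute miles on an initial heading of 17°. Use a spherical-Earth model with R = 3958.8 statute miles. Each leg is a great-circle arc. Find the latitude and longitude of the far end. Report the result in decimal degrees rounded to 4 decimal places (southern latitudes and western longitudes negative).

latitude -15.6764°, longitude -162.4302°

Apply the spherical direct solution leg by leg, carrying full precision between legs.
Leg 1: from (-0.3664°, -156.1779°), δ = 1285/3958.8 = 0.324593 rad, θ = 201° → φ = -17.6857°, λ = -163.0678°.
Leg 2: from (-17.6857°, -163.0678°), δ = 145.1/3958.8 = 0.036653 rad, θ = 17° → φ = -15.6764°, λ = -162.4302°.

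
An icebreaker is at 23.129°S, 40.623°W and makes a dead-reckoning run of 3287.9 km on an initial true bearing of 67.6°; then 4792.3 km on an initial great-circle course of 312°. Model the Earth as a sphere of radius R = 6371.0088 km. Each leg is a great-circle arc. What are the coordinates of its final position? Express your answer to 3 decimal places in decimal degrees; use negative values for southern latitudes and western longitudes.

latitude 19.113°, longitude -45.556°

Apply the spherical direct solution leg by leg, carrying full precision between legs.
Leg 1: from (-23.129°, -40.623°), δ = 3287.9/6371.0088 = 0.516072 rad, θ = 67.6° → φ = -9.713°, λ = -13.051°.
Leg 2: from (-9.713°, -13.051°), δ = 4792.3/6371.0088 = 0.752204 rad, θ = 312° → φ = 19.113°, λ = -45.556°.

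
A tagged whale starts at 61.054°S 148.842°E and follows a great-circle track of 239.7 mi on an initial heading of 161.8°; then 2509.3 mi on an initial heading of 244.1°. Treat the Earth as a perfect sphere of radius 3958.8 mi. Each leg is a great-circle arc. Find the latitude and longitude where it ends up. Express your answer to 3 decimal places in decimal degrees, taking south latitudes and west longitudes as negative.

Apply the spherical direct solution leg by leg, carrying full precision between legs.
Leg 1: from (-61.054°, 148.842°), δ = 239.7/3958.8 = 0.060549 rad, θ = 161.8° → φ = -64.329°, λ = 151.342°.
Leg 2: from (-64.329°, 151.342°), δ = 2509.3/3958.8 = 0.633854 rad, θ = 244.1° → φ = -56.960°, λ = 73.615°.

latitude -56.960°, longitude 73.615°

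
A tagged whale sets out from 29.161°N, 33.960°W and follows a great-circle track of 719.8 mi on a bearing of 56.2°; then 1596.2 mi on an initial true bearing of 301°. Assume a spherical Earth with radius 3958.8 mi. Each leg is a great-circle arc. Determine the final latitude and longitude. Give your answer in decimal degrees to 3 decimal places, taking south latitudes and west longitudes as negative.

latitude 43.476°, longitude -51.060°

Apply the spherical direct solution leg by leg, carrying full precision between legs.
Leg 1: from (29.161°, -33.960°), δ = 719.8/3958.8 = 0.181823 rad, θ = 56.2° → φ = 34.546°, λ = -23.449°.
Leg 2: from (34.546°, -23.449°), δ = 1596.2/3958.8 = 0.403203 rad, θ = 301° → φ = 43.476°, λ = -51.060°.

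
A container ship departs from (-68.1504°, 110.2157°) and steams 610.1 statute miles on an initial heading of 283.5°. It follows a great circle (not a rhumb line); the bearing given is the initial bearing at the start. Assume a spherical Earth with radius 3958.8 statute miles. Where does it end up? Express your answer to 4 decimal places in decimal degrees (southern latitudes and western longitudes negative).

latitude -64.6658°, longitude 89.8002°

Angular distance δ = d/R = 610.1 / 3958.8 = 0.154112 rad.
With φ₁ = -68.1504° = -1.189449 rad and θ = 283.5° = 4.948008 rad:
Destination latitude: φ₂ = arcsin( sin φ₁ cos δ + cos φ₁ sin δ cos θ ) = arcsin(-0.903827) = -64.6658°.
Then Δλ = atan2(-0.055551, 0.149249) = -0.356317 rad, from sin θ sin δ cos φ₁ over cos δ − sin φ₁ sin φ₂.
Hence λ₂ = 110.2157° + -20.4155° = 89.8002°.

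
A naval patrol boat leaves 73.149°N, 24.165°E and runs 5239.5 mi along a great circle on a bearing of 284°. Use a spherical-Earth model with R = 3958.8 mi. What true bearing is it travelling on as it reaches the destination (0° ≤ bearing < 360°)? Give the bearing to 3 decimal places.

Angular distance δ = d/R = 5239.5 / 3958.8 = 1.323507 rad.
With φ₁ = 73.149° = 1.276691 rad and θ = 284° = 4.956735 rad:
sin φ₂ = sin φ₁ cos δ + cos φ₁ sin δ cos θ = (0.957062)(0.244777) + (0.289884)(0.969580)(0.241922) = 0.302262
φ₂ = asin(0.302262) = 0.307065 rad = 17.594°.
For the longitude increment, Δλ = atan2( sin θ sin δ cos φ₁, cos δ − sin φ₁ sin φ₂ ) = atan2(-0.272717, -0.044507) = -99.269°.
Hence λ₂ = 24.165° + -99.269° = -75.104°.
The forward bearing on arrival equals the back-azimuth from the destination plus 180°.
Back-azimuth from P₂ (17.594°, -75.104°) to P₁ (73.149°, 24.165°), with Δλ' = λ₁ − λ₂ = 99.269°: atan2( sin Δλ' cos φ₁ , cos φ₂ sin φ₁ − sin φ₂ cos φ₁ cos Δλ' ) = 17.162°.
Final bearing = (17.162° + 180°) mod 360° = 197.162°.

final bearing 197.162°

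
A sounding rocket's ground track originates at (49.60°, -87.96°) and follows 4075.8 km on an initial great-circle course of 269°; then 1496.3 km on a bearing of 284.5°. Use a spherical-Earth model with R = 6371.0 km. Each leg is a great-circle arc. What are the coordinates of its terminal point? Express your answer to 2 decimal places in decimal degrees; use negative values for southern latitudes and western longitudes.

Apply the spherical direct solution leg by leg, carrying full precision between legs.
Leg 1: from (49.60°, -87.96°), δ = 4075.8/6371 = 0.639743 rad, θ = 269° → φ = 37.17°, λ = -136.47°.
Leg 2: from (37.17°, -136.47°), δ = 1496.3/6371 = 0.234861 rad, θ = 284.5° → φ = 39.35°, λ = -153.41°.

latitude 39.35°, longitude -153.41°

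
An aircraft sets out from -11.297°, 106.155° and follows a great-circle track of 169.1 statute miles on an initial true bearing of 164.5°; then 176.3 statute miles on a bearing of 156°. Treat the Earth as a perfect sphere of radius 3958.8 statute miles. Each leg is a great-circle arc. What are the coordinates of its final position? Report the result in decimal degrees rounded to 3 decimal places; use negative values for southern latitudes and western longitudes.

Apply the spherical direct solution leg by leg, carrying full precision between legs.
Leg 1: from (-11.297°, 106.155°), δ = 169.1/3958.8 = 0.042715 rad, θ = 164.5° → φ = -13.655°, λ = 106.828°.
Leg 2: from (-13.655°, 106.828°), δ = 176.3/3958.8 = 0.044534 rad, θ = 156° → φ = -15.983°, λ = 107.907°.

latitude -15.983°, longitude 107.907°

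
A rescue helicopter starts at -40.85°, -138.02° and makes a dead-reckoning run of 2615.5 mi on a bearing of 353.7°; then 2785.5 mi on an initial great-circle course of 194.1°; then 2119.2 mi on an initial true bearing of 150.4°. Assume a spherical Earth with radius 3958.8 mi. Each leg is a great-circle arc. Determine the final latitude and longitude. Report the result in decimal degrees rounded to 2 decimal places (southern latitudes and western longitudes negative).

Apply the spherical direct solution leg by leg, carrying full precision between legs.
Leg 1: from (-40.85°, -138.02°), δ = 2615.5/3958.8 = 0.660680 rad, θ = 353.7° → φ = -3.16°, λ = -141.89°.
Leg 2: from (-3.16°, -141.89°), δ = 2785.5/3958.8 = 0.703622 rad, θ = 194.1° → φ = -41.95°, λ = -154.12°.
Leg 3: from (-41.95°, -154.12°), δ = 2119.2/3958.8 = 0.535314 rad, θ = 150.4° → φ = -64.80°, λ = -117.83°.

latitude -64.80°, longitude -117.83°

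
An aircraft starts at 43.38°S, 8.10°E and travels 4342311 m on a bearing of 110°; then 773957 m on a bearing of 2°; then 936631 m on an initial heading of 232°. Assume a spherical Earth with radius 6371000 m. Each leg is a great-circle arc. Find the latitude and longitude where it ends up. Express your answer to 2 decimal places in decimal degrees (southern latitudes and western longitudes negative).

latitude -41.54°, longitude 54.41°

Apply the spherical direct solution leg by leg, carrying full precision between legs.
Leg 1: from (-43.38°, 8.10°), δ = 4342311/6371000 = 0.681574 rad, θ = 110° → φ = -43.63°, λ = 62.98°.
Leg 2: from (-43.63°, 62.98°), δ = 773957/6371000 = 0.121481 rad, θ = 2° → φ = -36.67°, λ = 63.28°.
Leg 3: from (-36.67°, 63.28°), δ = 936631/6371000 = 0.147015 rad, θ = 232° → φ = -41.54°, λ = 54.41°.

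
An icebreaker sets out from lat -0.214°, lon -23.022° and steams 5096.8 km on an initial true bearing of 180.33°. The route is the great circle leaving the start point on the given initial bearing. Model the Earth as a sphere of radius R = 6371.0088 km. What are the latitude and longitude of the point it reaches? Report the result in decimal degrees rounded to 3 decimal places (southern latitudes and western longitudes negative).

latitude -46.050°, longitude -23.363°

δ = 5096.8/6371.0088 = 0.799999 rad (45.8366°).
Converting: φ₁ = -0.003735 rad, θ = 3.147352 rad.
Destination latitude: φ₂ = arcsin( sin φ₁ cos δ + cos φ₁ sin δ cos θ ) = arcsin(-0.719941) = -46.050°.
Then Δλ = atan2(-0.004132, 0.694019) = -0.005953 rad, from sin θ sin δ cos φ₁ over cos δ − sin φ₁ sin φ₂.
λ₂ = λ₁ + Δλ = -23.363°.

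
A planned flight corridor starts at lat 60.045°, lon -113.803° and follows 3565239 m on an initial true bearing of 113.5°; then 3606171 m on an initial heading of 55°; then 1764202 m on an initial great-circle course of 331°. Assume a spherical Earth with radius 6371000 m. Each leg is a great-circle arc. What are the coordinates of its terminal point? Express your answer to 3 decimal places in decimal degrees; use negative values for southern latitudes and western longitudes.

Apply the spherical direct solution leg by leg, carrying full precision between legs.
Leg 1: from (60.045°, -113.803°), δ = 3565239/6371000 = 0.559604 rad, θ = 113.5° → φ = 38.944°, λ = -75.052°.
Leg 2: from (38.944°, -75.052°), δ = 3606171/6371000 = 0.566029 rad, θ = 55° → φ = 50.333°, λ = -31.564°.
Leg 3: from (50.333°, -31.564°), δ = 1764202/6371000 = 0.276911 rad, θ = 331° → φ = 63.262°, λ = -48.697°.

latitude 63.262°, longitude -48.697°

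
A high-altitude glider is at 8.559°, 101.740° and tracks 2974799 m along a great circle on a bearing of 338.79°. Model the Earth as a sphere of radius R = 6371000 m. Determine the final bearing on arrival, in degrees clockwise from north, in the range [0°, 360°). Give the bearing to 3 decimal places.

Angular distance δ = d/R = 2974799 / 6371000 = 0.466928 rad.
Start latitude φ₁ = 0.149383 rad; initial bearing θ = 5.913001 rad.
Destination latitude: φ₂ = arcsin( sin φ₁ cos δ + cos φ₁ sin δ cos θ ) = arcsin(0.547876) = 33.221°.
Then Δλ = atan2(-0.161043, 0.811416) = -0.195926 rad, from sin θ sin δ cos φ₁ over cos δ − sin φ₁ sin φ₂.
Hence λ₂ = 101.740° + -11.226° = 90.514°.
The forward bearing on arrival equals the back-azimuth from the destination plus 180°.
Back-azimuth from P₂ (33.221°, 90.514°) to P₁ (8.559°, 101.740°), with Δλ' = λ₁ − λ₂ = 11.226°: atan2( sin Δλ' cos φ₁ , cos φ₂ sin φ₁ − sin φ₂ cos φ₁ cos Δλ' ) = 154.681°.
Final bearing = (154.681° + 180°) mod 360° = 334.681°.

final bearing 334.681°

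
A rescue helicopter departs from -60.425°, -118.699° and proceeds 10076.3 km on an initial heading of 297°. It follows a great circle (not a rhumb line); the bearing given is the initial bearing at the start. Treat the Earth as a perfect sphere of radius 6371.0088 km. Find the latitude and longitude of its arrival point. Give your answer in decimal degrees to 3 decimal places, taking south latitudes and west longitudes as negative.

Angular distance δ = d/R = 10076.3 / 6371.0088 = 1.581586 rad.
Start latitude φ₁ = -1.054615 rad; initial bearing θ = 5.183628 rad.
sin φ₂ = sin φ₁ cos δ + cos φ₁ sin δ cos θ = (-0.869710)(-0.010790) + (0.493562)(0.999942)(0.453990) = 0.233444
φ₂ = asin(0.233444) = 0.235618 rad = 13.500°.
Δλ = atan2( sin θ sin δ cos φ₁ , cos δ − sin φ₁ sin φ₂ ) = atan2(-0.439742, 0.192239) = -1.158669 rad = -66.387°.
λ₂ = -118.699° + -66.387° = -185.086°, normalized to (−180°, 180°] → 174.914°.

latitude 13.500°, longitude 174.914°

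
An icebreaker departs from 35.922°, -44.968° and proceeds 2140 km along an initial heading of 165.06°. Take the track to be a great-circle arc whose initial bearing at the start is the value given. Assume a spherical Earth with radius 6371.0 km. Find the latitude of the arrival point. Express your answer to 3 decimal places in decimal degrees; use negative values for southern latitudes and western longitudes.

latitude 17.217°

δ = 2140/6371 = 0.335897 rad (19.2455°).
Converting: φ₁ = 0.626957 rad, θ = 2.880840 rad.
Applying the spherical law of cosines for sides, sin φ₂ = sin φ₁ cos δ + cos φ₁ sin δ cos θ = 0.295991, so φ₂ = 17.217°.
Then Δλ = atan2(0.068816, 0.770462) = 0.089082 rad, from sin θ sin δ cos φ₁ over cos δ − sin φ₁ sin φ₂.
λ₂ = -44.968° + 5.104° = -39.864°.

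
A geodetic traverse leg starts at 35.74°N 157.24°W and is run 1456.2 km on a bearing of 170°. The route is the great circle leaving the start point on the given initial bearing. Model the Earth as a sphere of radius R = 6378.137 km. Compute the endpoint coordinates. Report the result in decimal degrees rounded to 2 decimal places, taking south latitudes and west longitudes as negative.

Angular distance δ = d/R = 1456.2 / 6378.137 = 0.228311 rad.
Start latitude φ₁ = 0.623781 rad; initial bearing θ = 2.967060 rad.
sin φ₂ = sin φ₁ cos δ + cos φ₁ sin δ cos θ = (0.584108)(0.974050) + (0.811676)(0.226333)(-0.984808) = 0.388032
φ₂ = asin(0.388032) = 0.398496 rad = 22.83°.
For the longitude increment, Δλ = atan2( sin θ sin δ cos φ₁, cos δ − sin φ₁ sin φ₂ ) = atan2(0.031901, 0.747397) = 2.44°.
Hence λ₂ = -157.24° + 2.44° = -154.80°.

latitude 22.83°, longitude -154.80°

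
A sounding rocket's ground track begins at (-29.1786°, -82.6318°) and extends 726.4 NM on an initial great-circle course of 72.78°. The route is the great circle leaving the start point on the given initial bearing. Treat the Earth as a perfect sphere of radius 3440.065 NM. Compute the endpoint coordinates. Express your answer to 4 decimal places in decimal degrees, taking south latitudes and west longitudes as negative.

latitude -24.9944°, longitude -69.8708°

δ = 726.4/3440.065 = 0.211159 rad (12.0985°).
Converting: φ₁ = -0.509263 rad, θ = 1.270251 rad.
Applying the spherical law of cosines for sides, sin φ₂ = sin φ₁ cos δ + cos φ₁ sin δ cos θ = -0.422530, so φ₂ = -24.9944°.
For the longitude increment, Δλ = atan2( sin θ sin δ cos φ₁, cos δ − sin φ₁ sin φ₂ ) = atan2(0.174794, 0.771791) = 12.7610°.
Hence λ₂ = -82.6318° + 12.7610° = -69.8708°.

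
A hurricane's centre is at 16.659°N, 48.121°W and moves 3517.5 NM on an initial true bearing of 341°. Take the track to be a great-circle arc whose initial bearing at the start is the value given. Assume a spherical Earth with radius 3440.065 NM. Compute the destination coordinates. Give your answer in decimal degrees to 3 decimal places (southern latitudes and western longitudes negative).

latitude 67.291°, longitude -94.152°

Angular distance δ = d/R = 3517.5 / 3440.065 = 1.022510 rad.
Converting: φ₁ = 0.290754 rad, θ = 5.951573 rad.
Destination latitude: φ₂ = arcsin( sin φ₁ cos δ + cos φ₁ sin δ cos θ ) = arcsin(0.922478) = 67.291°.
Then Δλ = atan2(-0.266184, 0.256774) = -0.803390 rad, from sin θ sin δ cos φ₁ over cos δ − sin φ₁ sin φ₂.
λ₂ = λ₁ + Δλ = -94.152°.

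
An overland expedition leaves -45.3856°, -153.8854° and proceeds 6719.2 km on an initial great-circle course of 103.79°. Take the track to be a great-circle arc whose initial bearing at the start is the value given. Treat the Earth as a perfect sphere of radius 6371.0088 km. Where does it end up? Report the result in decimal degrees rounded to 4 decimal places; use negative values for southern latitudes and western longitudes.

Angular distance δ = d/R = 6719.2 / 6371.0088 = 1.054652 rad.
Converting: φ₁ = -0.792128 rad, θ = 1.811477 rad.
Destination latitude: φ₂ = arcsin( sin φ₁ cos δ + cos φ₁ sin δ cos θ ) = arcsin(-0.496921) = -29.7965°.
Δλ = atan2( sin θ sin δ cos φ₁ , cos δ − sin φ₁ sin φ₂ ) = atan2(0.593231, 0.139797) = 1.339365 rad = 76.7400°.
λ₂ = λ₁ + Δλ = -77.1454°.

latitude -29.7965°, longitude -77.1454°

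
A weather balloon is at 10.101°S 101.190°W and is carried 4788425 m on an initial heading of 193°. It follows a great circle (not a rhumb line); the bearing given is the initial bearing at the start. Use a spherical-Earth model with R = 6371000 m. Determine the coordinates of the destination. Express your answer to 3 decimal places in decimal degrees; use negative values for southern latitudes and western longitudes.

latitude -51.548°, longitude -115.490°

Central angle δ = d/R = 0.751597 rad.
With φ₁ = -10.101° = -0.176296 rad and θ = 193° = 3.368485 rad:
Applying the spherical law of cosines for sides, sin φ₂ = sin φ₁ cos δ + cos φ₁ sin δ cos θ = -0.783129, so φ₂ = -51.548°.
Then Δλ = atan2(-0.151217, 0.593251) = -0.249581 rad, from sin θ sin δ cos φ₁ over cos δ − sin φ₁ sin φ₂.
λ₂ = -101.190° + -14.300° = -115.490°.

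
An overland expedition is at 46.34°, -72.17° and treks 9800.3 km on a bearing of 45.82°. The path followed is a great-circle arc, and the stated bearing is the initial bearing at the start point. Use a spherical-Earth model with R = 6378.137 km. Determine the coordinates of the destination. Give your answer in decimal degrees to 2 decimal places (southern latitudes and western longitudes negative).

latitude 30.37°, longitude 51.65°

The arc subtends δ = 9800.3/6378.137 = 1.536546 rad at the centre.
With φ₁ = 46.34° = 0.808786 rad and θ = 45.82° = 0.799710 rad:
sin φ₂ = sin φ₁ cos δ + cos φ₁ sin δ cos θ = (0.723449)(0.034244) + (0.690378)(0.999414)(0.696915) = 0.505626
φ₂ = asin(0.505626) = 0.530107 rad = 30.37°.
For the longitude increment, Δλ = atan2( sin θ sin δ cos φ₁, cos δ − sin φ₁ sin φ₂ ) = atan2(0.494817, -0.331551) = 123.82°.
λ₂ = -72.17° + 123.82° = 51.65°.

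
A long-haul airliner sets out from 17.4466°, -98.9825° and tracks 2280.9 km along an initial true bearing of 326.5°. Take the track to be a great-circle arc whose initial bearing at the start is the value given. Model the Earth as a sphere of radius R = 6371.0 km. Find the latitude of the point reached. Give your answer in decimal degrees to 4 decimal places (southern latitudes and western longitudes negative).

latitude 34.0260°

Central angle δ = d/R = 0.358013 rad.
With φ₁ = 17.4466° = 0.304501 rad and θ = 326.5° = 5.698500 rad:
Applying the spherical law of cosines for sides, sin φ₂ = sin φ₁ cos δ + cos φ₁ sin δ cos θ = 0.559570, so φ₂ = 34.0260°.
Δλ = atan2( sin θ sin δ cos φ₁ , cos δ − sin φ₁ sin φ₂ ) = atan2(-0.184509, 0.768827) = -0.235533 rad = -13.4951°.
Hence λ₂ = -98.9825° + -13.4951° = -112.4776°.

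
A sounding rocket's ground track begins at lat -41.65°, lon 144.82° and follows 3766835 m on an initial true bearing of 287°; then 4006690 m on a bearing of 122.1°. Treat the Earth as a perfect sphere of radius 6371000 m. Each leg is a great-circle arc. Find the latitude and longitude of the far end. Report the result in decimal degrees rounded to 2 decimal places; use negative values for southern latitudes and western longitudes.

latitude -39.05°, longitude 148.55°

Apply the spherical direct solution leg by leg, carrying full precision between legs.
Leg 1: from (-41.65°, 144.82°), δ = 3766835/6371000 = 0.591247 rad, θ = 287° → φ = -25.47°, λ = 108.63°.
Leg 2: from (-25.47°, 108.63°), δ = 4006690/6371000 = 0.628895 rad, θ = 122.1° → φ = -39.05°, λ = 148.55°.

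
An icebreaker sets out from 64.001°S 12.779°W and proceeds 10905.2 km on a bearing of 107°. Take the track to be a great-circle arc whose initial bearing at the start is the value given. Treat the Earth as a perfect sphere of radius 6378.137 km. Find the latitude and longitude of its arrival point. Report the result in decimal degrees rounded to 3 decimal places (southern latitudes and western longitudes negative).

latitude -0.138°, longitude 95.943°

Angular distance δ = d/R = 10905.2 / 6378.137 = 1.709778 rad.
Converting: φ₁ = -1.117028 rad, θ = 1.867502 rad.
Applying the spherical law of cosines for sides, sin φ₂ = sin φ₁ cos δ + cos φ₁ sin δ cos θ = -0.002411, so φ₂ = -0.138°.
For the longitude increment, Δλ = atan2( sin θ sin δ cos φ₁, cos δ − sin φ₁ sin φ₂ ) = atan2(0.415159, -0.140702) = 108.722°.
λ₂ = λ₁ + Δλ = 95.943°.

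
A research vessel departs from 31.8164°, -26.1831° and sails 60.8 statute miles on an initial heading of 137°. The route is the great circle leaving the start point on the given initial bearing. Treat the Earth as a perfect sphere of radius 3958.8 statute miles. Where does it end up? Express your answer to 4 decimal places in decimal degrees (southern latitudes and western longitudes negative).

latitude 31.1709°, longitude -25.4817°

δ = 60.8/3958.8 = 0.015358 rad (0.8800°).
Start latitude φ₁ = 0.555301 rad; initial bearing θ = 2.391101 rad.
Destination latitude: φ₂ = arcsin( sin φ₁ cos δ + cos φ₁ sin δ cos θ ) = arcsin(0.517593) = 31.1709°.
For the longitude increment, Δλ = atan2( sin θ sin δ cos φ₁, cos δ − sin φ₁ sin φ₂ ) = atan2(0.008900, 0.727008) = 0.7014°.
Hence λ₂ = -26.1831° + 0.7014° = -25.4817°.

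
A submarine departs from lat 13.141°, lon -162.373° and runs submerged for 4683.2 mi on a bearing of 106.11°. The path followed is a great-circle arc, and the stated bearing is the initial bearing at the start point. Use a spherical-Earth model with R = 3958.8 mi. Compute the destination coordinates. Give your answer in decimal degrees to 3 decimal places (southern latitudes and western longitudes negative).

latitude -9.449°, longitude -98.001°

Angular distance δ = d/R = 4683.2 / 3958.8 = 1.182985 rad.
With φ₁ = 13.141° = 0.229354 rad and θ = 106.11° = 1.851969 rad:
Destination latitude: φ₂ = arcsin( sin φ₁ cos δ + cos φ₁ sin δ cos θ ) = arcsin(-0.164175) = -9.449°.
Δλ = atan2( sin θ sin δ cos φ₁ , cos δ − sin φ₁ sin φ₂ ) = atan2(0.866096, 0.415488) = 1.123500 rad = 64.372°.
Hence λ₂ = -162.373° + 64.372° = -98.001°.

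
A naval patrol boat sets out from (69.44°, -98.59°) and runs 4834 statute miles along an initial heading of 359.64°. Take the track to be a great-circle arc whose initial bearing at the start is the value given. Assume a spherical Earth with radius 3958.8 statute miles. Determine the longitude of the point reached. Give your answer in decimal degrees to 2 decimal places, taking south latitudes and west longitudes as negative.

longitude 81.86°

Central angle δ = d/R = 1.221077 rad.
Converting: φ₁ = 1.211957 rad, θ = 6.276902 rad.
Destination latitude: φ₂ = arcsin( sin φ₁ cos δ + cos φ₁ sin δ cos θ ) = arcsin(0.650734) = 40.60°.
Then Δλ = atan2(-0.002073, -0.266651) = -3.133819 rad, from sin θ sin δ cos φ₁ over cos δ − sin φ₁ sin φ₂.
λ₂ = -98.59° + -179.55° = -278.14°, normalized to (−180°, 180°] → 81.86°.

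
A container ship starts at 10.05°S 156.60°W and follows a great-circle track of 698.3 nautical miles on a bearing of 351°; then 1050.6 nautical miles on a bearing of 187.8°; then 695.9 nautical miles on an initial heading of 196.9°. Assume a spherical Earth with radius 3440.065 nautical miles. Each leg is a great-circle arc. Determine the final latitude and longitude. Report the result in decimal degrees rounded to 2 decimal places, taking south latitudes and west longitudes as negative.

latitude -26.94°, longitude -164.60°

Apply the spherical direct solution leg by leg, carrying full precision between legs.
Leg 1: from (-10.05°, -156.60°), δ = 698.3/3440.065 = 0.202990 rad, θ = 351° → φ = 1.44°, λ = -158.41°.
Leg 2: from (1.44°, -158.41°), δ = 1050.6/3440.065 = 0.305401 rad, θ = 187.8° → φ = -15.89°, λ = -160.84°.
Leg 3: from (-15.89°, -160.84°), δ = 695.9/3440.065 = 0.202293 rad, θ = 196.9° → φ = -26.94°, λ = -164.60°.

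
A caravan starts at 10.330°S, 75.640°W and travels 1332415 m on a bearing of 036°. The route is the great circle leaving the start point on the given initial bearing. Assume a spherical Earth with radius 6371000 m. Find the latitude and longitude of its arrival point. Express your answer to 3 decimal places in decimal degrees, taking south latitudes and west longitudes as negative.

latitude -0.583°, longitude -68.630°

δ = 1332415/6371000 = 0.209137 rad (11.9827°).
Start latitude φ₁ = -0.180293 rad; initial bearing θ = 0.628319 rad.
sin φ₂ = sin φ₁ cos δ + cos φ₁ sin δ cos θ = (-0.179317)(0.978210) + (0.983791)(0.207616)(0.809017) = -0.010167
φ₂ = asin(-0.010167) = -0.010168 rad = -0.583°.
For the longitude increment, Δλ = atan2( sin θ sin δ cos φ₁, cos δ − sin φ₁ sin φ₂ ) = atan2(0.120056, 0.976387) = 7.010°.
λ₂ = λ₁ + Δλ = -68.630°.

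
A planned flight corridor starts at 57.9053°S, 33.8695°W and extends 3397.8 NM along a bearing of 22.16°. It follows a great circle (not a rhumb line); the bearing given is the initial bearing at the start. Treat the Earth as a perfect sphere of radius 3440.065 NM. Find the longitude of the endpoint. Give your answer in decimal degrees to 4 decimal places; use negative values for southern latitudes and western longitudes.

longitude -15.4870°

Central angle δ = d/R = 0.987714 rad.
Converting: φ₁ = -1.010638 rad, θ = 0.386765 rad.
Applying the spherical law of cosines for sides, sin φ₂ = sin φ₁ cos δ + cos φ₁ sin δ cos θ = -0.055684, so φ₂ = -3.1921°.
For the longitude increment, Δλ = atan2( sin θ sin δ cos φ₁, cos δ − sin φ₁ sin φ₂ ) = atan2(0.167297, 0.503426) = 18.3825°.
Hence λ₂ = -33.8695° + 18.3825° = -15.4870°.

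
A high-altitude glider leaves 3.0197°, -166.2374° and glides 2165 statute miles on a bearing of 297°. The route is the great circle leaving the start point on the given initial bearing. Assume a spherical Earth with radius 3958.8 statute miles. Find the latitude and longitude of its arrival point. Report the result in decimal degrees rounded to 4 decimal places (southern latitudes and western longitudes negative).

latitude 16.3053°, longitude 164.8965°

The arc subtends δ = 2165/3958.8 = 0.546883 rad at the centre.
With φ₁ = 3.0197° = 0.052704 rad and θ = 297° = 5.183628 rad:
sin φ₂ = sin φ₁ cos δ + cos φ₁ sin δ cos θ = (0.052679)(0.854150) + (0.998611)(0.520027)(0.453990) = 0.280756
φ₂ = asin(0.280756) = 0.284581 rad = 16.3053°.
For the longitude increment, Δλ = atan2( sin θ sin δ cos φ₁, cos δ − sin φ₁ sin φ₂ ) = atan2(-0.462704, 0.839360) = -28.8661°.
λ₂ = -166.2374° + -28.8661° = -195.1035°, normalized to (−180°, 180°] → 164.8965°.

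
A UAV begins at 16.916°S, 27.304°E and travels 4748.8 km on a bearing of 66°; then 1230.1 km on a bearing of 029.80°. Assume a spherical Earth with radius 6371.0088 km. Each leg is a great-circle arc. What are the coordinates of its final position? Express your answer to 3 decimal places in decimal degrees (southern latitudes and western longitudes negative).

Apply the spherical direct solution leg by leg, carrying full precision between legs.
Leg 1: from (-16.916°, 27.304°), δ = 4748.8/6371.0088 = 0.745376 rad, θ = 66° → φ = 2.873°, λ = 65.649°.
Leg 2: from (2.873°, 65.649°), δ = 1230.1/6371.0088 = 0.193078 rad, θ = 29.8° → φ = 12.444°, λ = 71.253°.

latitude 12.444°, longitude 71.253°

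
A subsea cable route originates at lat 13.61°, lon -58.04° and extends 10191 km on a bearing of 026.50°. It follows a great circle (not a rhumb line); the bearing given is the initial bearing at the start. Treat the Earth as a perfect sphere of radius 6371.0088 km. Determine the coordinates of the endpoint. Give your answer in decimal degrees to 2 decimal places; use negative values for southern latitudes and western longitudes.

The arc subtends δ = 10191/6371.0088 = 1.599590 rad at the centre.
With φ₁ = 13.61° = 0.237539 rad and θ = 26.5° = 0.462512 rad:
Destination latitude: φ₂ = arcsin( sin φ₁ cos δ + cos φ₁ sin δ cos θ ) = arcsin(0.862670) = 59.62°.
Δλ = atan2( sin θ sin δ cos φ₁ , cos δ − sin φ₁ sin φ₂ ) = atan2(0.433489, -0.231786) = 2.061816 rad = 118.13°.
Hence λ₂ = -58.04° + 118.13° = 60.09°.

latitude 59.62°, longitude 60.09°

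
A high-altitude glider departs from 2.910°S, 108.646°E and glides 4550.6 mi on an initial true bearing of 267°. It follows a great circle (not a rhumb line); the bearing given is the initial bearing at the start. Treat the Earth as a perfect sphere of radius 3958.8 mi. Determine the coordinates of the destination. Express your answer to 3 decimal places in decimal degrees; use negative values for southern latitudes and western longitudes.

latitude -3.925°, longitude 42.660°

δ = 4550.6/3958.8 = 1.149490 rad (65.8609°).
With φ₁ = -2.910° = -0.050789 rad and θ = 267° = 4.660029 rad:
Applying the spherical law of cosines for sides, sin φ₂ = sin φ₁ cos δ + cos φ₁ sin δ cos θ = -0.068459, so φ₂ = -3.925°.
Δλ = atan2( sin θ sin δ cos φ₁ , cos δ − sin φ₁ sin φ₂ ) = atan2(-0.910130, 0.405478) = -1.151677 rad = -65.986°.
λ₂ = λ₁ + Δλ = 42.660°.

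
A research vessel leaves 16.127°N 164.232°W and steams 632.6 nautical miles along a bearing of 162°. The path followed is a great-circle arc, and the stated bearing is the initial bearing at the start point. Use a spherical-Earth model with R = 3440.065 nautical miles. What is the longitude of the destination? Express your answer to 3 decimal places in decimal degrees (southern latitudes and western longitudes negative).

longitude -160.974°

δ = 632.6/3440.065 = 0.183892 rad (10.5362°).
Converting: φ₁ = 0.281469 rad, θ = 2.827433 rad.
Destination latitude: φ₂ = arcsin( sin φ₁ cos δ + cos φ₁ sin δ cos θ ) = arcsin(0.106020) = 6.086°.
For the longitude increment, Δλ = atan2( sin θ sin δ cos φ₁, cos δ − sin φ₁ sin φ₂ ) = atan2(0.054282, 0.953691) = 3.258°.
λ₂ = -164.232° + 3.258° = -160.974°.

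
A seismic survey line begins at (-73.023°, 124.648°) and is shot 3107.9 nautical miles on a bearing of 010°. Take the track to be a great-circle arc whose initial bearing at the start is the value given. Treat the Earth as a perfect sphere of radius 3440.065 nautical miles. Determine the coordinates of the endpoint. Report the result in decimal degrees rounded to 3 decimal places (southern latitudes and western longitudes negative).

latitude -21.474°, longitude 133.076°

The arc subtends δ = 3107.9/3440.065 = 0.903442 rad at the centre.
Start latitude φ₁ = -1.274492 rad; initial bearing θ = 0.174533 rad.
Applying the spherical law of cosines for sides, sin φ₂ = sin φ₁ cos δ + cos φ₁ sin δ cos θ = -0.366078, so φ₂ = -21.474°.
Then Δλ = atan2(0.039825, 0.268785) = 0.147098 rad, from sin θ sin δ cos φ₁ over cos δ − sin φ₁ sin φ₂.
λ₂ = 124.648° + 8.428° = 133.076°.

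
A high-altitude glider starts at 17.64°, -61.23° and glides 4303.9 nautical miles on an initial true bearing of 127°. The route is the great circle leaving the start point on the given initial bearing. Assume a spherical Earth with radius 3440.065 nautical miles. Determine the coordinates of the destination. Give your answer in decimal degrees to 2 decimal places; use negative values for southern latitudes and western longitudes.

Central angle δ = d/R = 1.251110 rad.
With φ₁ = 17.64° = 0.307876 rad and θ = 127° = 2.216568 rad:
Destination latitude: φ₂ = arcsin( sin φ₁ cos δ + cos φ₁ sin δ cos θ ) = arcsin(-0.449225) = -26.69°.
Δλ = atan2( sin θ sin δ cos φ₁ , cos δ − sin φ₁ sin φ₂ ) = atan2(0.722522, 0.450400) = 1.013369 rad = 58.06°.
Hence λ₂ = -61.23° + 58.06° = -3.17°.

latitude -26.69°, longitude -3.17°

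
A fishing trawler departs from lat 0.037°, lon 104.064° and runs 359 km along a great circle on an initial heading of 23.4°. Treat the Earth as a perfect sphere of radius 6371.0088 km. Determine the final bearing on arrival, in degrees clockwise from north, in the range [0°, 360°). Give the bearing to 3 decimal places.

δ = 359/6371.0088 = 0.056349 rad (3.2286°).
Converting: φ₁ = 0.000646 rad, θ = 0.408407 rad.
Applying the spherical law of cosines for sides, sin φ₂ = sin φ₁ cos δ + cos φ₁ sin δ cos θ = 0.052332, so φ₂ = 3.000°.
Δλ = atan2( sin θ sin δ cos φ₁ , cos δ − sin φ₁ sin φ₂ ) = atan2(0.022367, 0.998379) = 0.022400 rad = 1.283°.
λ₂ = λ₁ + Δλ = 105.347°.
The forward bearing on arrival equals the back-azimuth from the destination plus 180°.
Back-azimuth from P₂ (3.000°, 105.347°) to P₁ (0.037°, 104.064°), with Δλ' = λ₁ − λ₂ = -1.283°: atan2( sin Δλ' cos φ₁ , cos φ₂ sin φ₁ − sin φ₂ cos φ₁ cos Δλ' ) = 203.434°.
Final bearing = (203.434° + 180°) mod 360° = 23.434°.

final bearing 23.434°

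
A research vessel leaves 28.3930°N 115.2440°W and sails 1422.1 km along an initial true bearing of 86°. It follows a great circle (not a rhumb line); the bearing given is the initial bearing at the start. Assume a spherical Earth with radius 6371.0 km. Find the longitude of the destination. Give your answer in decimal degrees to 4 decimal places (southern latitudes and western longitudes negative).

δ = 1422.1/6371 = 0.223215 rad (12.7893°).
Converting: φ₁ = 0.495551 rad, θ = 1.500983 rad.
Destination latitude: φ₂ = arcsin( sin φ₁ cos δ + cos φ₁ sin δ cos θ ) = arcsin(0.477304) = 28.5095°.
Δλ = atan2( sin θ sin δ cos φ₁ , cos δ − sin φ₁ sin φ₂ ) = atan2(0.194262, 0.748225) = 0.254022 rad = 14.5544°.
λ₂ = λ₁ + Δλ = -100.6896°.

longitude -100.6896°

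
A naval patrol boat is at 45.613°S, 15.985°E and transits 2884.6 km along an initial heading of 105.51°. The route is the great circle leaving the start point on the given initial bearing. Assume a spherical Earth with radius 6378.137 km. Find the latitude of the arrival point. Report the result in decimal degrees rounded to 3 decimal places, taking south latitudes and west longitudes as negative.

Central angle δ = d/R = 0.452264 rad.
Converting: φ₁ = -0.796097 rad, θ = 1.841497 rad.
Applying the spherical law of cosines for sides, sin φ₂ = sin φ₁ cos δ + cos φ₁ sin δ cos θ = -0.724524, so φ₂ = -46.429°.
Δλ = atan2( sin θ sin δ cos φ₁ , cos δ − sin φ₁ sin φ₂ ) = atan2(0.294552, 0.381692) = 0.657245 rad = 37.657°.
Hence λ₂ = 15.985° + 37.657° = 53.642°.

latitude -46.429°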